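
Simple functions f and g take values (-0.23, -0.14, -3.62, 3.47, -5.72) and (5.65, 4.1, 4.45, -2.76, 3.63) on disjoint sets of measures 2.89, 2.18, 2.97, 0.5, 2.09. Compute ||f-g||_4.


Step 1: Compute differences f_i - g_i:
  -0.23 - 5.65 = -5.88
  -0.14 - 4.1 = -4.24
  -3.62 - 4.45 = -8.07
  3.47 - -2.76 = 6.23
  -5.72 - 3.63 = -9.35
Step 2: Compute |diff|^4 * measure for each set:
  |-5.88|^4 * 2.89 = 1195.389135 * 2.89 = 3454.674601
  |-4.24|^4 * 2.18 = 323.194102 * 2.18 = 704.563142
  |-8.07|^4 * 2.97 = 4241.2526 * 2.97 = 12596.520222
  |6.23|^4 * 0.5 = 1506.441206 * 0.5 = 753.220603
  |-9.35|^4 * 2.09 = 7642.693506 * 2.09 = 15973.229428
Step 3: Sum = 33482.207996
Step 4: ||f-g||_4 = (33482.207996)^(1/4) = 13.527063


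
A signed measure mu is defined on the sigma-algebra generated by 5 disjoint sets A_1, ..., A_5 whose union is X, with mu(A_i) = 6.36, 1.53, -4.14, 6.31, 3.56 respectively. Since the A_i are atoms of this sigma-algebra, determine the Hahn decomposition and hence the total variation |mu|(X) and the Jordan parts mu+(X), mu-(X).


Step 1: Every measurable set is a union of atoms (the cells / points), so a Hahn decomposition is
  obtained by grouping atoms by sign: P = union of atoms with mu > 0, N = union of the remaining atoms.
  Atoms in P (indices): 1, 2, 4, 5;  atoms in N (indices): 3
  Positive values: 6.36, 1.53, 6.31, 3.56
  Negative values: -4.14
Step 2: mu+(X) = mu(P) = sum of positive atom values = 17.76
Step 3: mu-(X) = -mu(N) = sum of |negative atom values| = 4.14
Step 4: |mu|(X) = mu+(X) + mu-(X) = 17.76 + 4.14 = 21.9


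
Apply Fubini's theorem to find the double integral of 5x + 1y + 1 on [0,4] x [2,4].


By Fubini, integrate in x first, then y.
Step 1: Fix y, integrate over x in [0,4]:
  integral(5x + 1y + 1, x=0..4)
  = 5*(4^2 - 0^2)/2 + (1y + 1)*(4 - 0)
  = 40 + (1y + 1)*4
  = 40 + 4y + 4
  = 44 + 4y
Step 2: Integrate over y in [2,4]:
  integral(44 + 4y, y=2..4)
  = 44*2 + 4*(4^2 - 2^2)/2
  = 88 + 24
  = 112


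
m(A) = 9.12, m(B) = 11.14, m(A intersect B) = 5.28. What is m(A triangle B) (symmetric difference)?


m(A Delta B) = m(A) + m(B) - 2*m(A n B)
= 9.12 + 11.14 - 2*5.28
= 9.12 + 11.14 - 10.56
= 9.7


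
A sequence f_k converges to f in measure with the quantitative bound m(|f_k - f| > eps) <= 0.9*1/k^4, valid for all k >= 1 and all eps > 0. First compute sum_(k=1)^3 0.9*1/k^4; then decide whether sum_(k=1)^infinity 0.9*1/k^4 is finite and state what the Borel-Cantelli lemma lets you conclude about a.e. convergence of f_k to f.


Step 1: List the terms 0.9*1/k^4 for k = 1 to 3:
  k=1: 0.9
  k=2: 0.05625
  k=3: 0.011111
Step 2: Partial sum = 0.9 + 0.05625 + 0.011111
     = 0.967361
Step 3: The full series sum_(k>=1) 0.9*1/k^4 converges (p-series with p = 4 > 1; a constant multiple of a convergent series converges).
Step 4: Fix eps > 0. Since sum_k m(|f_k - f| > eps) < infinity, the Borel-Cantelli lemma gives
        m(limsup_k {|f_k - f| > eps}) = 0, i.e. for a.e. x, |f_k(x) - f(x)| <= eps for all large k.
        Applying this with eps = 1/j for j = 1, 2, ... and intersecting the countably many full-measure sets,
        for a.e. x we get limsup_k |f_k(x) - f(x)| <= 1/j for every j, hence f_k -> f almost everywhere.
Conclusion: series converges; Borel-Cantelli yields f_k -> f a.e.


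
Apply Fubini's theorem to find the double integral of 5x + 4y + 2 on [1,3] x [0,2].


By Fubini, integrate in x first, then y.
Step 1: Fix y, integrate over x in [1,3]:
  integral(5x + 4y + 2, x=1..3)
  = 5*(3^2 - 1^2)/2 + (4y + 2)*(3 - 1)
  = 20 + (4y + 2)*2
  = 20 + 8y + 4
  = 24 + 8y
Step 2: Integrate over y in [0,2]:
  integral(24 + 8y, y=0..2)
  = 24*2 + 8*(2^2 - 0^2)/2
  = 48 + 16
  = 64


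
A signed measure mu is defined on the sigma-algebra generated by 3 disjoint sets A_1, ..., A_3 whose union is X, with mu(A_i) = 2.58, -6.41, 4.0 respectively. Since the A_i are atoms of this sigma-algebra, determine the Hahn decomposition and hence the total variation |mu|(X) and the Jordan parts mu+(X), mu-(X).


Step 1: Every measurable set is a union of atoms (the cells / points), so a Hahn decomposition is
  obtained by grouping atoms by sign: P = union of atoms with mu > 0, N = union of the remaining atoms.
  Atoms in P (indices): 1, 3;  atoms in N (indices): 2
  Positive values: 2.58, 4
  Negative values: -6.41
Step 2: mu+(X) = mu(P) = sum of positive atom values = 6.58
Step 3: mu-(X) = -mu(N) = sum of |negative atom values| = 6.41
Step 4: |mu|(X) = mu+(X) + mu-(X) = 6.58 + 6.41 = 12.99


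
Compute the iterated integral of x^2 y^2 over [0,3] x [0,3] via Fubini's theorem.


By Fubini's theorem, the double integral factors as a product of single integrals:
Step 1: integral_0^3 x^2 dx = [x^3/3] from 0 to 3
     = 3^3/3 = 9
Step 2: integral_0^3 y^2 dy = [y^3/3] from 0 to 3
     = 3^3/3 = 9
Step 3: Double integral = 9 * 9 = 81


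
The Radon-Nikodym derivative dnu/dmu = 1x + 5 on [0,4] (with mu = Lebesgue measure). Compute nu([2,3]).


nu(A) = integral_A (dnu/dmu) dmu = integral_2^3 (1x + 5) dx
Step 1: Antiderivative F(x) = (1/2)x^2 + 5x
Step 2: F(3) = (1/2)*3^2 + 5*3 = 4.5 + 15 = 19.5
Step 3: F(2) = (1/2)*2^2 + 5*2 = 2 + 10 = 12
Step 4: nu([2,3]) = F(3) - F(2) = 19.5 - 12 = 7.5


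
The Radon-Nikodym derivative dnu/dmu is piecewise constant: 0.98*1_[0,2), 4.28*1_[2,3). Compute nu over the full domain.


Integrate each piece of the Radon-Nikodym derivative:
Step 1: integral_0^2 0.98 dx = 0.98*(2-0) = 0.98*2 = 1.96
Step 2: integral_2^3 4.28 dx = 4.28*(3-2) = 4.28*1 = 4.28
Total: 1.96 + 4.28 = 6.24


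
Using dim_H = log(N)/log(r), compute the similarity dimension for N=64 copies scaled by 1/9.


For a self-similar set with N copies scaled by 1/r:
dim_H = log(N)/log(r) = log(64)/log(9)
= 4.158883/2.197225
= 1.892789


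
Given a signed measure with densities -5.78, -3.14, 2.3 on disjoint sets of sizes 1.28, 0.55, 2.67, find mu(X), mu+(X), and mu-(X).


Step 1: Compute signed measure on each set:
  Set 1: -5.78 * 1.28 = -7.3984
  Set 2: -3.14 * 0.55 = -1.727
  Set 3: 2.3 * 2.67 = 6.141
Step 2: Total signed measure = (-7.3984) + (-1.727) + (6.141)
     = -2.9844
Step 3: Positive part mu+(X) = sum of positive contributions = 6.141
Step 4: Negative part mu-(X) = |sum of negative contributions| = 9.1254


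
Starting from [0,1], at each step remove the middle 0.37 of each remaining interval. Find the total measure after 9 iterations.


Step 1: At each step, fraction remaining = 1 - 0.37 = 0.63
Step 2: After 9 steps, measure = (0.63)^9
Result = 0.015634


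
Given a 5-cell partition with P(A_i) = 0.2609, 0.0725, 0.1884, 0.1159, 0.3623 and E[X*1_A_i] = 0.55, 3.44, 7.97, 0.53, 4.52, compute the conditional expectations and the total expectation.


For each cell A_i: E[X|A_i] = E[X*1_A_i] / P(A_i)
Step 1: E[X|A_1] = 0.55 / 0.2609 = 2.108087
Step 2: E[X|A_2] = 3.44 / 0.0725 = 47.448276
Step 3: E[X|A_3] = 7.97 / 0.1884 = 42.303609
Step 4: E[X|A_4] = 0.53 / 0.1159 = 4.572908
Step 5: E[X|A_5] = 4.52 / 0.3623 = 12.475849
Verification: E[X] = sum E[X*1_A_i] = 0.55 + 3.44 + 7.97 + 0.53 + 4.52 = 17.01


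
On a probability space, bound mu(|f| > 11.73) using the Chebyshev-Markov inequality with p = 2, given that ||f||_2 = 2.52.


Chebyshev/Markov inequality: mu(|f| > eps) <= (||f||_p / eps)^p
Step 1: ||f||_2 / eps = 2.52 / 11.73 = 0.214834
Step 2: Raise to power p = 2:
  (0.214834)^2 = 0.046154
Step 3: Therefore mu(|f| > 11.73) <= 0.046154


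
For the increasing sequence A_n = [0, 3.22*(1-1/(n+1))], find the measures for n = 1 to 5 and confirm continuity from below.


By continuity of measure from below: if A_n increases to A, then m(A_n) -> m(A).
Here A = [0, 3.22], so m(A) = 3.22
Step 1: a_1 = 3.22*(1 - 1/2) = 1.61, m(A_1) = 1.61
Step 2: a_2 = 3.22*(1 - 1/3) = 2.1467, m(A_2) = 2.1467
Step 3: a_3 = 3.22*(1 - 1/4) = 2.415, m(A_3) = 2.415
Step 4: a_4 = 3.22*(1 - 1/5) = 2.576, m(A_4) = 2.576
Step 5: a_5 = 3.22*(1 - 1/6) = 2.6833, m(A_5) = 2.6833
Limit: m(A_n) -> m([0,3.22]) = 3.22


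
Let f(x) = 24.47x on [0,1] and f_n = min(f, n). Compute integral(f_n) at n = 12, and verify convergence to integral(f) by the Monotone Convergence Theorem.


f(x) = 24.47x on [0,1]; f_n(x) = min(24.47x, n). At n = 12:
Step 1: f(x) reaches 12 at x = 12/24.47 = 0.490396
Step 2: integral(f_12) = integral(24.47x, 0, 0.490396) + integral(12, 0.490396, 1)
       = 24.47*0.490396^2/2 + 12*(1 - 0.490396)
       = 2.942378 + 6.115243
       = 9.057622
Step 3: As n -> infinity, f_n increases to f, so by MCT integral(f_n) -> integral(f) = 24.47/2 = 12.235.
Convergence: integral(f_12) = 9.057622 -> 12.235 as n -> infinity


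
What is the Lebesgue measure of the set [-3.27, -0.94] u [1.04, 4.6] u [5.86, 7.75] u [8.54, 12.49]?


For pairwise disjoint intervals, m(union) = sum of lengths.
= (-0.94 - -3.27) + (4.6 - 1.04) + (7.75 - 5.86) + (12.49 - 8.54)
= 2.33 + 3.56 + 1.89 + 3.95
= 11.73


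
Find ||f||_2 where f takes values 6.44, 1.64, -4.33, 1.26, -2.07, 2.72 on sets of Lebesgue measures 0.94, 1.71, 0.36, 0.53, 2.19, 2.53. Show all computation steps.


Step 1: Compute |f_i|^2 for each value:
  |6.44|^2 = 41.4736
  |1.64|^2 = 2.6896
  |-4.33|^2 = 18.7489
  |1.26|^2 = 1.5876
  |-2.07|^2 = 4.2849
  |2.72|^2 = 7.3984
Step 2: Multiply by measures and sum:
  41.4736 * 0.94 = 38.985184
  2.6896 * 1.71 = 4.599216
  18.7489 * 0.36 = 6.749604
  1.5876 * 0.53 = 0.841428
  4.2849 * 2.19 = 9.383931
  7.3984 * 2.53 = 18.717952
Sum = 38.985184 + 4.599216 + 6.749604 + 0.841428 + 9.383931 + 18.717952 = 79.277315
Step 3: Take the p-th root:
||f||_2 = (79.277315)^(1/2) = 8.903781


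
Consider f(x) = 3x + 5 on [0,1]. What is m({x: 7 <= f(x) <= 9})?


f^(-1)([7, 9]) = {x : 7 <= 3x + 5 <= 9}
Solving: (7 - 5)/3 <= x <= (9 - 5)/3
= [0.666667, 1.333333]
Intersecting with [0,1]: [0.666667, 1]
Measure = 1 - 0.666667 = 0.333333


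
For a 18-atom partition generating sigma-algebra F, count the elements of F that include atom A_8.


Each element of F is a union of some subset S of the 18 atoms.
The element contains A_8 iff A_8 is in S.
So we count subsets S of {A_1,...,A_18} with A_8 in S: choose freely among the other 17 atoms.
Count = 2^(18-1) = 2^17 = 131072.


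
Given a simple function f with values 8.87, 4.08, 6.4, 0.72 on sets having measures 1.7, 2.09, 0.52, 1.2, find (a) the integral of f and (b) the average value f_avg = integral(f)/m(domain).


Step 1: Integral = sum(value_i * measure_i)
= 8.87*1.7 + 4.08*2.09 + 6.4*0.52 + 0.72*1.2
= 15.079 + 8.5272 + 3.328 + 0.864
= 27.7982
Step 2: Total measure of domain = 1.7 + 2.09 + 0.52 + 1.2 = 5.51
Step 3: Average value = 27.7982 / 5.51 = 5.045045


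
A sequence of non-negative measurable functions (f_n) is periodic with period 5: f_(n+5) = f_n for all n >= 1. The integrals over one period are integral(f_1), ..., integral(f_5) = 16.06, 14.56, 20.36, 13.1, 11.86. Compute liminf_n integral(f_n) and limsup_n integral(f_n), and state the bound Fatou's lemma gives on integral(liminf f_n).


The sequence (integral(f_n)) is periodic with period 5, repeating the values 16.06, 14.56, 20.36, 13.1, 11.86 indefinitely.
Step 1: For a periodic sequence, every tail (a_m, a_(m+1), ...) contains all 5 period values infinitely often.
Step 2: Hence inf of every tail = min of the period values = min(16.06, 14.56, 20.36, 13.1, 11.86) = 11.86.
        liminf_n integral(f_n) = sup over m of (inf of tail from m) = 11.86.
Step 3: Similarly sup of every tail = max of the period values = 20.36.
        limsup_n integral(f_n) = 20.36.
Step 4: Fatou's lemma: integral(liminf_n f_n) <= liminf_n integral(f_n) = 11.86.
        So the integral of the pointwise liminf is at most 11.86.


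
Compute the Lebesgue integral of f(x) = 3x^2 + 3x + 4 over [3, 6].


The Lebesgue integral of a Riemann-integrable function agrees with the Riemann integral.
Antiderivative F(x) = (3/3)x^3 + (3/2)x^2 + 4x
F(6) = (3/3)*6^3 + (3/2)*6^2 + 4*6
     = (3/3)*216 + (3/2)*36 + 4*6
     = 216 + 54 + 24
     = 294
F(3) = 52.5
Integral = F(6) - F(3) = 294 - 52.5 = 241.5


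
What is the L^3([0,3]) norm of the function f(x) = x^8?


Step 1: ||f||_3 = (integral_0^3 |x^8|^3 dx)^(1/3)
     = (integral_0^3 x^24 dx)^(1/3)
Step 2: integral_0^3 x^24 dx = [x^25/(25)] from 0 to 3 = 3^25/25
     = 847288609443/25 = 3.389154e+10
Step 3: ||f||_3 = (3.389154e+10)^(1/3) = 3236.163484


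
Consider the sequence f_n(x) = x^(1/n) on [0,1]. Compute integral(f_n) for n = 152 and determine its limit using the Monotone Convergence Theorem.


At n = 152: f_152(x) = x^(1/152).
Step 1: integral(x^(1/152), 0, 1) = [x^(1/152+1) / (1/152+1)] from 0 to 1
     = 1 / (1/152 + 1) = 1 / ((152+1)/152) = 152/(152+1)
     = 152/153 = 0.993464
Step 2: As n -> infinity, f_n(x) = x^(1/n) -> 1 for x in (0,1], and f_n is increasing in n.
By MCT, lim_n integral(f_n) = integral(lim_n f_n) = integral(1, 0, 1) = 1.
Step 3: Verify convergence: 152/153 = 0.993464 -> 1


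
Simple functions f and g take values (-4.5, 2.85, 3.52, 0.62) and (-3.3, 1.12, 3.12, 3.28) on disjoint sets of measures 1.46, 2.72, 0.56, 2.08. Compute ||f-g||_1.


Step 1: Compute differences f_i - g_i:
  -4.5 - -3.3 = -1.2
  2.85 - 1.12 = 1.73
  3.52 - 3.12 = 0.4
  0.62 - 3.28 = -2.66
Step 2: Compute |diff|^1 * measure for each set:
  |-1.2|^1 * 1.46 = 1.2 * 1.46 = 1.752
  |1.73|^1 * 2.72 = 1.73 * 2.72 = 4.7056
  |0.4|^1 * 0.56 = 0.4 * 0.56 = 0.224
  |-2.66|^1 * 2.08 = 2.66 * 2.08 = 5.5328
Step 3: Sum = 12.2144
Step 4: ||f-g||_1 = (12.2144)^(1/1) = 12.2144


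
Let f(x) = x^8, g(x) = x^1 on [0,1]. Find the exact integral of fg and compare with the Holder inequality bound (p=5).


Step 1: Exact integral of f*g = integral(x^9, 0, 1) = 1/10
     = 0.1
Step 2: Holder bound with p=5, q=1.25:
  ||f||_p = (integral x^40 dx)^(1/5) = (1/41)^(1/5) = 0.475821
  ||g||_q = (integral x^1.25 dx)^(1/1.25) = (1/2.25)^(1/1.25) = 0.522702
Step 3: Holder bound = ||f||_p * ||g||_q = 0.475821 * 0.522702 = 0.248712
Verification: 0.1 <= 0.248712 (Holder holds)


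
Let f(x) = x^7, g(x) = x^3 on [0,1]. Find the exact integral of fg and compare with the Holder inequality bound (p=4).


Step 1: Exact integral of f*g = integral(x^10, 0, 1) = 1/11
     = 0.090909
Step 2: Holder bound with p=4, q=1.333333:
  ||f||_p = (integral x^28 dx)^(1/4) = (1/29)^(1/4) = 0.430924
  ||g||_q = (integral x^4 dx)^(1/1.333333) = (1/5)^(1/1.333333) = 0.29907
Step 3: Holder bound = ||f||_p * ||g||_q = 0.430924 * 0.29907 = 0.128876
Verification: 0.090909 <= 0.128876 (Holder holds)


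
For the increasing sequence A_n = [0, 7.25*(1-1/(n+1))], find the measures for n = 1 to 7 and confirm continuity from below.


By continuity of measure from below: if A_n increases to A, then m(A_n) -> m(A).
Here A = [0, 7.25], so m(A) = 7.25
Step 1: a_1 = 7.25*(1 - 1/2) = 3.625, m(A_1) = 3.625
Step 2: a_2 = 7.25*(1 - 1/3) = 4.8333, m(A_2) = 4.8333
Step 3: a_3 = 7.25*(1 - 1/4) = 5.4375, m(A_3) = 5.4375
Step 4: a_4 = 7.25*(1 - 1/5) = 5.8, m(A_4) = 5.8
Step 5: a_5 = 7.25*(1 - 1/6) = 6.0417, m(A_5) = 6.0417
Step 6: a_6 = 7.25*(1 - 1/7) = 6.2143, m(A_6) = 6.2143
Step 7: a_7 = 7.25*(1 - 1/8) = 6.3438, m(A_7) = 6.3438
Limit: m(A_n) -> m([0,7.25]) = 7.25


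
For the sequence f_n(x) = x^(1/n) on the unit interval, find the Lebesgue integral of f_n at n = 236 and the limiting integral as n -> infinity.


At n = 236: f_236(x) = x^(1/236).
Step 1: integral(x^(1/236), 0, 1) = [x^(1/236+1) / (1/236+1)] from 0 to 1
     = 1 / (1/236 + 1) = 1 / ((236+1)/236) = 236/(236+1)
     = 236/237 = 0.995781
Step 2: As n -> infinity, f_n(x) = x^(1/n) -> 1 for x in (0,1], and f_n is increasing in n.
By MCT, lim_n integral(f_n) = integral(lim_n f_n) = integral(1, 0, 1) = 1.
Step 3: Verify convergence: 236/237 = 0.995781 -> 1


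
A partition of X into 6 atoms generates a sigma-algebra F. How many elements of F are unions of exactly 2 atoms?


Each element of F is a union of some subset of the 6 atoms.
Elements that are unions of exactly 2 atoms correspond to 2-element subsets of the 6 atoms.
Count = C(6, 2) = 6! / (2! * 4!) = 15.


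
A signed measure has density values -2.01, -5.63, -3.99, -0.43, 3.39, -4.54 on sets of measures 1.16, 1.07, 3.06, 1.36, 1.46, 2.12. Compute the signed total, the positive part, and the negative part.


Step 1: Compute signed measure on each set:
  Set 1: -2.01 * 1.16 = -2.3316
  Set 2: -5.63 * 1.07 = -6.0241
  Set 3: -3.99 * 3.06 = -12.2094
  Set 4: -0.43 * 1.36 = -0.5848
  Set 5: 3.39 * 1.46 = 4.9494
  Set 6: -4.54 * 2.12 = -9.6248
Step 2: Total signed measure = (-2.3316) + (-6.0241) + (-12.2094) + (-0.5848) + (4.9494) + (-9.6248)
     = -25.8253
Step 3: Positive part mu+(X) = sum of positive contributions = 4.9494
Step 4: Negative part mu-(X) = |sum of negative contributions| = 30.7747


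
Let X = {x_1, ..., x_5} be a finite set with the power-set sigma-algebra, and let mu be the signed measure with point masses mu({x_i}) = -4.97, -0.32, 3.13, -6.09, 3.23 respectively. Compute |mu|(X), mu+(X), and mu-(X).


Step 1: Every measurable set is a union of atoms (the cells / points), so a Hahn decomposition is
  obtained by grouping atoms by sign: P = union of atoms with mu > 0, N = union of the remaining atoms.
  Atoms in P (indices): 3, 5;  atoms in N (indices): 1, 2, 4
  Positive values: 3.13, 3.23
  Negative values: -4.97, -0.32, -6.09
Step 2: mu+(X) = mu(P) = sum of positive atom values = 6.36
Step 3: mu-(X) = -mu(N) = sum of |negative atom values| = 11.38
Step 4: |mu|(X) = mu+(X) + mu-(X) = 6.36 + 11.38 = 17.74


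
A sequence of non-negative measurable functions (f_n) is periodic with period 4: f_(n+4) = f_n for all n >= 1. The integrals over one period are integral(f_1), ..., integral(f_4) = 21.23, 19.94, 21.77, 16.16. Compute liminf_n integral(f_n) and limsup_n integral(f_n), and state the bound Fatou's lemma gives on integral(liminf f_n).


The sequence (integral(f_n)) is periodic with period 4, repeating the values 21.23, 19.94, 21.77, 16.16 indefinitely.
Step 1: For a periodic sequence, every tail (a_m, a_(m+1), ...) contains all 4 period values infinitely often.
Step 2: Hence inf of every tail = min of the period values = min(21.23, 19.94, 21.77, 16.16) = 16.16.
        liminf_n integral(f_n) = sup over m of (inf of tail from m) = 16.16.
Step 3: Similarly sup of every tail = max of the period values = 21.77.
        limsup_n integral(f_n) = 21.77.
Step 4: Fatou's lemma: integral(liminf_n f_n) <= liminf_n integral(f_n) = 16.16.
        So the integral of the pointwise liminf is at most 16.16.


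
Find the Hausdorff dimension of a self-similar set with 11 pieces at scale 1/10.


For a self-similar set with N copies scaled by 1/r:
dim_H = log(N)/log(r) = log(11)/log(10)
= 2.397895/2.302585
= 1.041393


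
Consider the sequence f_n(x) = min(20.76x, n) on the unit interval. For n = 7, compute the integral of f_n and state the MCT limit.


f(x) = 20.76x on [0,1]; f_n(x) = min(20.76x, n). At n = 7:
Step 1: f(x) reaches 7 at x = 7/20.76 = 0.337187
Step 2: integral(f_7) = integral(20.76x, 0, 0.337187) + integral(7, 0.337187, 1)
       = 20.76*0.337187^2/2 + 7*(1 - 0.337187)
       = 1.180154 + 4.639692
       = 5.819846
Step 3: As n -> infinity, f_n increases to f, so by MCT integral(f_n) -> integral(f) = 20.76/2 = 10.38.
Convergence: integral(f_7) = 5.819846 -> 10.38 as n -> infinity


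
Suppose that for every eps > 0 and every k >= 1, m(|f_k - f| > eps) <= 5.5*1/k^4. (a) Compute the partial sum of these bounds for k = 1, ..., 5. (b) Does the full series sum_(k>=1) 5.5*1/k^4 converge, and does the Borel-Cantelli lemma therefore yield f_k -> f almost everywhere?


Step 1: List the terms 5.5*1/k^4 for k = 1 to 5:
  k=1: 5.5
  k=2: 0.34375
  k=3: 0.067901
  k=4: 0.021484
  k=5: 0.0088
Step 2: Partial sum = 5.5 + 0.34375 + 0.067901 + 0.021484 + 0.0088
     = 5.941936
Step 3: The full series sum_(k>=1) 5.5*1/k^4 converges (p-series with p = 4 > 1; a constant multiple of a convergent series converges).
Step 4: Fix eps > 0. Since sum_k m(|f_k - f| > eps) < infinity, the Borel-Cantelli lemma gives
        m(limsup_k {|f_k - f| > eps}) = 0, i.e. for a.e. x, |f_k(x) - f(x)| <= eps for all large k.
        Applying this with eps = 1/j for j = 1, 2, ... and intersecting the countably many full-measure sets,
        for a.e. x we get limsup_k |f_k(x) - f(x)| <= 1/j for every j, hence f_k -> f almost everywhere.
Conclusion: series converges; Borel-Cantelli yields f_k -> f a.e.


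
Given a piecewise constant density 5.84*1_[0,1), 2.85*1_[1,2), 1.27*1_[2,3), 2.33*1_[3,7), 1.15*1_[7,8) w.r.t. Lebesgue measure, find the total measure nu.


Integrate each piece of the Radon-Nikodym derivative:
Step 1: integral_0^1 5.84 dx = 5.84*(1-0) = 5.84*1 = 5.84
Step 2: integral_1^2 2.85 dx = 2.85*(2-1) = 2.85*1 = 2.85
Step 3: integral_2^3 1.27 dx = 1.27*(3-2) = 1.27*1 = 1.27
Step 4: integral_3^7 2.33 dx = 2.33*(7-3) = 2.33*4 = 9.32
Step 5: integral_7^8 1.15 dx = 1.15*(8-7) = 1.15*1 = 1.15
Total: 5.84 + 2.85 + 1.27 + 9.32 + 1.15 = 20.43


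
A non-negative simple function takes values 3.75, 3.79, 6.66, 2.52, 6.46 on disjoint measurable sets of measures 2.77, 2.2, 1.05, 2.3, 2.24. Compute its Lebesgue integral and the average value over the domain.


Step 1: Integral = sum(value_i * measure_i)
= 3.75*2.77 + 3.79*2.2 + 6.66*1.05 + 2.52*2.3 + 6.46*2.24
= 10.3875 + 8.338 + 6.993 + 5.796 + 14.4704
= 45.9849
Step 2: Total measure of domain = 2.77 + 2.2 + 1.05 + 2.3 + 2.24 = 10.56
Step 3: Average value = 45.9849 / 10.56 = 4.354631


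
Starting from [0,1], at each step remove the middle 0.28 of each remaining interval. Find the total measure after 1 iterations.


Step 1: At each step, fraction remaining = 1 - 0.28 = 0.72
Step 2: After 1 steps, measure = (0.72)^1
Step 3: Computing the power step by step:
  After step 1: 0.72
Result = 0.72


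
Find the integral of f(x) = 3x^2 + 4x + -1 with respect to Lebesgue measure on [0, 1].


The Lebesgue integral of a Riemann-integrable function agrees with the Riemann integral.
Antiderivative F(x) = (3/3)x^3 + (4/2)x^2 + -1x
F(1) = (3/3)*1^3 + (4/2)*1^2 + -1*1
     = (3/3)*1 + (4/2)*1 + -1*1
     = 1 + 2 + -1
     = 2
F(0) = 0.0
Integral = F(1) - F(0) = 2 - 0.0 = 2


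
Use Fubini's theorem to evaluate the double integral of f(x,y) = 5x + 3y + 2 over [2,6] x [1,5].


By Fubini, integrate in x first, then y.
Step 1: Fix y, integrate over x in [2,6]:
  integral(5x + 3y + 2, x=2..6)
  = 5*(6^2 - 2^2)/2 + (3y + 2)*(6 - 2)
  = 80 + (3y + 2)*4
  = 80 + 12y + 8
  = 88 + 12y
Step 2: Integrate over y in [1,5]:
  integral(88 + 12y, y=1..5)
  = 88*4 + 12*(5^2 - 1^2)/2
  = 352 + 144
  = 496


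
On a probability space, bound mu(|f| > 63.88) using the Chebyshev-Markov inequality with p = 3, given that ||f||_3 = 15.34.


Chebyshev/Markov inequality: mu(|f| > eps) <= (||f||_p / eps)^p
Step 1: ||f||_3 / eps = 15.34 / 63.88 = 0.240138
Step 2: Raise to power p = 3:
  (0.240138)^3 = 0.013848
Step 3: Therefore mu(|f| > 63.88) <= 0.013848


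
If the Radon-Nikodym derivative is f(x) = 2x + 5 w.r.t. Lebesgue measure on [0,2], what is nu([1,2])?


nu(A) = integral_A (dnu/dmu) dmu = integral_1^2 (2x + 5) dx
Step 1: Antiderivative F(x) = (2/2)x^2 + 5x
Step 2: F(2) = (2/2)*2^2 + 5*2 = 4 + 10 = 14
Step 3: F(1) = (2/2)*1^2 + 5*1 = 1 + 5 = 6
Step 4: nu([1,2]) = F(2) - F(1) = 14 - 6 = 8


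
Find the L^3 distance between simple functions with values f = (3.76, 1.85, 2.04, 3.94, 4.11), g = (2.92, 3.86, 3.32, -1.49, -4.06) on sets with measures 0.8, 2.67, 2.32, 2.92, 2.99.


Step 1: Compute differences f_i - g_i:
  3.76 - 2.92 = 0.84
  1.85 - 3.86 = -2.01
  2.04 - 3.32 = -1.28
  3.94 - -1.49 = 5.43
  4.11 - -4.06 = 8.17
Step 2: Compute |diff|^3 * measure for each set:
  |0.84|^3 * 0.8 = 0.592704 * 0.8 = 0.474163
  |-2.01|^3 * 2.67 = 8.120601 * 2.67 = 21.682005
  |-1.28|^3 * 2.32 = 2.097152 * 2.32 = 4.865393
  |5.43|^3 * 2.92 = 160.103007 * 2.92 = 467.50078
  |8.17|^3 * 2.99 = 545.338513 * 2.99 = 1630.562154
Step 3: Sum = 2125.084495
Step 4: ||f-g||_3 = (2125.084495)^(1/3) = 12.856578


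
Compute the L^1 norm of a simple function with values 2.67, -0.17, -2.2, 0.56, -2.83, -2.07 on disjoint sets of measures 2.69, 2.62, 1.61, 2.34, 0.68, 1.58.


Step 1: Compute |f_i|^1 for each value:
  |2.67|^1 = 2.67
  |-0.17|^1 = 0.17
  |-2.2|^1 = 2.2
  |0.56|^1 = 0.56
  |-2.83|^1 = 2.83
  |-2.07|^1 = 2.07
Step 2: Multiply by measures and sum:
  2.67 * 2.69 = 7.1823
  0.17 * 2.62 = 0.4454
  2.2 * 1.61 = 3.542
  0.56 * 2.34 = 1.3104
  2.83 * 0.68 = 1.9244
  2.07 * 1.58 = 3.2706
Sum = 7.1823 + 0.4454 + 3.542 + 1.3104 + 1.9244 + 3.2706 = 17.6751
Step 3: Take the p-th root:
||f||_1 = (17.6751)^(1/1) = 17.6751


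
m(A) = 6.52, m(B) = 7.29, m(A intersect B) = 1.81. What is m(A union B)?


By inclusion-exclusion: m(A u B) = m(A) + m(B) - m(A n B)
= 6.52 + 7.29 - 1.81
= 12


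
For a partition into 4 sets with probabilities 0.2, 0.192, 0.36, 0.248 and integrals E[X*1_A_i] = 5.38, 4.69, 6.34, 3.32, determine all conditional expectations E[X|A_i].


For each cell A_i: E[X|A_i] = E[X*1_A_i] / P(A_i)
Step 1: E[X|A_1] = 5.38 / 0.2 = 26.9
Step 2: E[X|A_2] = 4.69 / 0.192 = 24.427083
Step 3: E[X|A_3] = 6.34 / 0.36 = 17.611111
Step 4: E[X|A_4] = 3.32 / 0.248 = 13.387097
Verification: E[X] = sum E[X*1_A_i] = 5.38 + 4.69 + 6.34 + 3.32 = 19.73


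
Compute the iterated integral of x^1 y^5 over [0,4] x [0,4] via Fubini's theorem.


By Fubini's theorem, the double integral factors as a product of single integrals:
Step 1: integral_0^4 x^1 dx = [x^2/2] from 0 to 4
     = 4^2/2 = 8
Step 2: integral_0^4 y^5 dy = [y^6/6] from 0 to 4
     = 4^6/6 = 682.666667
Step 3: Double integral = 8 * 682.666667 = 5461.333333


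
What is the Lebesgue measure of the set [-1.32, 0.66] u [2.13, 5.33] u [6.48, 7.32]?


For pairwise disjoint intervals, m(union) = sum of lengths.
= (0.66 - -1.32) + (5.33 - 2.13) + (7.32 - 6.48)
= 1.98 + 3.2 + 0.84
= 6.02


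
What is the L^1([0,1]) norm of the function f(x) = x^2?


Step 1: ||f||_1 = (integral_0^1 |x^2|^1 dx)^(1/1)
     = (integral_0^1 x^2 dx)^(1/1)
Step 2: integral_0^1 x^2 dx = [x^3/(3)] from 0 to 1 = 1^3/3
     = 1/3 = 0.333333
Step 3: ||f||_1 = (0.333333)^(1/1) = 0.333333


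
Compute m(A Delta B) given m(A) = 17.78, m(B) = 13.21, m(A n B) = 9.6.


m(A Delta B) = m(A) + m(B) - 2*m(A n B)
= 17.78 + 13.21 - 2*9.6
= 17.78 + 13.21 - 19.2
= 11.79


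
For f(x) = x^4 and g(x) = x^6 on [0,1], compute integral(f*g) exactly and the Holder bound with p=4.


Step 1: Exact integral of f*g = integral(x^10, 0, 1) = 1/11
     = 0.090909
Step 2: Holder bound with p=4, q=1.333333:
  ||f||_p = (integral x^16 dx)^(1/4) = (1/17)^(1/4) = 0.492479
  ||g||_q = (integral x^8 dx)^(1/1.333333) = (1/9)^(1/1.333333) = 0.19245
Step 3: Holder bound = ||f||_p * ||g||_q = 0.492479 * 0.19245 = 0.094778
Verification: 0.090909 <= 0.094778 (Holder holds)


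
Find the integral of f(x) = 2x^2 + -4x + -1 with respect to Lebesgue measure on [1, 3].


The Lebesgue integral of a Riemann-integrable function agrees with the Riemann integral.
Antiderivative F(x) = (2/3)x^3 + (-4/2)x^2 + -1x
F(3) = (2/3)*3^3 + (-4/2)*3^2 + -1*3
     = (2/3)*27 + (-4/2)*9 + -1*3
     = 18 + -18 + -3
     = -3
F(1) = -2.333333
Integral = F(3) - F(1) = -3 - -2.333333 = -0.666667


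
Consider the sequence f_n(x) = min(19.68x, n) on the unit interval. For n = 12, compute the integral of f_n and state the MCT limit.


f(x) = 19.68x on [0,1]; f_n(x) = min(19.68x, n). At n = 12:
Step 1: f(x) reaches 12 at x = 12/19.68 = 0.609756
Step 2: integral(f_12) = integral(19.68x, 0, 0.609756) + integral(12, 0.609756, 1)
       = 19.68*0.609756^2/2 + 12*(1 - 0.609756)
       = 3.658537 + 4.682927
       = 8.341463
Step 3: As n -> infinity, f_n increases to f, so by MCT integral(f_n) -> integral(f) = 19.68/2 = 9.84.
Convergence: integral(f_12) = 8.341463 -> 9.84 as n -> infinity


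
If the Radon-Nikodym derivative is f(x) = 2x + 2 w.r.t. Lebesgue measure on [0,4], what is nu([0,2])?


nu(A) = integral_A (dnu/dmu) dmu = integral_0^2 (2x + 2) dx
Step 1: Antiderivative F(x) = (2/2)x^2 + 2x
Step 2: F(2) = (2/2)*2^2 + 2*2 = 4 + 4 = 8
Step 3: F(0) = (2/2)*0^2 + 2*0 = 0.0 + 0 = 0.0
Step 4: nu([0,2]) = F(2) - F(0) = 8 - 0.0 = 8


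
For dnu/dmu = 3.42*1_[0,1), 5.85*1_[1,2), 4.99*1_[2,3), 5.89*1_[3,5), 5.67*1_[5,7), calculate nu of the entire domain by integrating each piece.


Integrate each piece of the Radon-Nikodym derivative:
Step 1: integral_0^1 3.42 dx = 3.42*(1-0) = 3.42*1 = 3.42
Step 2: integral_1^2 5.85 dx = 5.85*(2-1) = 5.85*1 = 5.85
Step 3: integral_2^3 4.99 dx = 4.99*(3-2) = 4.99*1 = 4.99
Step 4: integral_3^5 5.89 dx = 5.89*(5-3) = 5.89*2 = 11.78
Step 5: integral_5^7 5.67 dx = 5.67*(7-5) = 5.67*2 = 11.34
Total: 3.42 + 5.85 + 4.99 + 11.78 + 11.34 = 37.38


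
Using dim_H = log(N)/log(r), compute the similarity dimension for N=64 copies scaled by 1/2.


For a self-similar set with N copies scaled by 1/r:
dim_H = log(N)/log(r) = log(64)/log(2)
= 4.158883/0.693147
= 6


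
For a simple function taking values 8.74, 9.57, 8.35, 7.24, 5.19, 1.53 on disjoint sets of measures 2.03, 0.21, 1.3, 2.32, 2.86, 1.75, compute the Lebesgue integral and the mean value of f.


Step 1: Integral = sum(value_i * measure_i)
= 8.74*2.03 + 9.57*0.21 + 8.35*1.3 + 7.24*2.32 + 5.19*2.86 + 1.53*1.75
= 17.7422 + 2.0097 + 10.855 + 16.7968 + 14.8434 + 2.6775
= 64.9246
Step 2: Total measure of domain = 2.03 + 0.21 + 1.3 + 2.32 + 2.86 + 1.75 = 10.47
Step 3: Average value = 64.9246 / 10.47 = 6.201012


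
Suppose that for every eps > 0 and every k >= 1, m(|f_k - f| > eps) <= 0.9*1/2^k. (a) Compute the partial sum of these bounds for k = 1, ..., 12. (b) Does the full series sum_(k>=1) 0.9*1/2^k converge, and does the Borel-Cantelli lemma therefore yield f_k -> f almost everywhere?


Step 1: List the terms 0.9*1/2^k for k = 1 to 12:
  k=1: 0.45
  k=2: 0.225
  k=3: 0.1125
  k=4: 0.05625
  k=5: 0.028125
  k=6: 0.014063
  k=7: 0.007031
  k=8: 0.003516
  k=9: 0.001758
  k=10: 8.789063e-04
  k=11: 4.394531e-04
  k=12: 2.197266e-04
Step 2: Partial sum = 0.45 + 0.225 + 0.1125 + 0.05625 + 0.028125 + 0.014063 + 0.007031 + 0.003516 + 0.001758 + 8.789063e-04 + 4.394531e-04 + 2.197266e-04
     = 0.89978
Step 3: The full series sum_(k>=1) 0.9*1/2^k converges (geometric series with ratio 1/2 < 1; a constant multiple of a convergent series converges).
Step 4: Fix eps > 0. Since sum_k m(|f_k - f| > eps) < infinity, the Borel-Cantelli lemma gives
        m(limsup_k {|f_k - f| > eps}) = 0, i.e. for a.e. x, |f_k(x) - f(x)| <= eps for all large k.
        Applying this with eps = 1/j for j = 1, 2, ... and intersecting the countably many full-measure sets,
        for a.e. x we get limsup_k |f_k(x) - f(x)| <= 1/j for every j, hence f_k -> f almost everywhere.
Conclusion: series converges; Borel-Cantelli yields f_k -> f a.e.


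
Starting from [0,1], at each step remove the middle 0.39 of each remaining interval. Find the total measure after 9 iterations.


Step 1: At each step, fraction remaining = 1 - 0.39 = 0.61
Step 2: After 9 steps, measure = (0.61)^9
Result = 0.011694


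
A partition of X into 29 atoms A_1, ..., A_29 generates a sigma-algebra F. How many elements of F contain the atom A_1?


Each element of F is a union of some subset S of the 29 atoms.
The element contains A_1 iff A_1 is in S.
So we count subsets S of {A_1,...,A_29} with A_1 in S: choose freely among the other 28 atoms.
Count = 2^(29-1) = 2^28 = 268435456.


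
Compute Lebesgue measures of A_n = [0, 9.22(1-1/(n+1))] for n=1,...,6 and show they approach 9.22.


By continuity of measure from below: if A_n increases to A, then m(A_n) -> m(A).
Here A = [0, 9.22], so m(A) = 9.22
Step 1: a_1 = 9.22*(1 - 1/2) = 4.61, m(A_1) = 4.61
Step 2: a_2 = 9.22*(1 - 1/3) = 6.1467, m(A_2) = 6.1467
Step 3: a_3 = 9.22*(1 - 1/4) = 6.915, m(A_3) = 6.915
Step 4: a_4 = 9.22*(1 - 1/5) = 7.376, m(A_4) = 7.376
Step 5: a_5 = 9.22*(1 - 1/6) = 7.6833, m(A_5) = 7.6833
Step 6: a_6 = 9.22*(1 - 1/7) = 7.9029, m(A_6) = 7.9029
Limit: m(A_n) -> m([0,9.22]) = 9.22


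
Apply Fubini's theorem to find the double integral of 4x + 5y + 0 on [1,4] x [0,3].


By Fubini, integrate in x first, then y.
Step 1: Fix y, integrate over x in [1,4]:
  integral(4x + 5y + 0, x=1..4)
  = 4*(4^2 - 1^2)/2 + (5y + 0)*(4 - 1)
  = 30 + (5y + 0)*3
  = 30 + 15y + 0
  = 30 + 15y
Step 2: Integrate over y in [0,3]:
  integral(30 + 15y, y=0..3)
  = 30*3 + 15*(3^2 - 0^2)/2
  = 90 + 67.5
  = 157.5


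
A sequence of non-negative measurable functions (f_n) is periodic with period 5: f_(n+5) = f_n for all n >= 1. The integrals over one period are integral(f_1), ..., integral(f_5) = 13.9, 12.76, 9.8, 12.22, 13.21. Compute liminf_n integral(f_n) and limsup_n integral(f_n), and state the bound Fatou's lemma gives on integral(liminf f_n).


The sequence (integral(f_n)) is periodic with period 5, repeating the values 13.9, 12.76, 9.8, 12.22, 13.21 indefinitely.
Step 1: For a periodic sequence, every tail (a_m, a_(m+1), ...) contains all 5 period values infinitely often.
Step 2: Hence inf of every tail = min of the period values = min(13.9, 12.76, 9.8, 12.22, 13.21) = 9.8.
        liminf_n integral(f_n) = sup over m of (inf of tail from m) = 9.8.
Step 3: Similarly sup of every tail = max of the period values = 13.9.
        limsup_n integral(f_n) = 13.9.
Step 4: Fatou's lemma: integral(liminf_n f_n) <= liminf_n integral(f_n) = 9.8.
        So the integral of the pointwise liminf is at most 9.8.


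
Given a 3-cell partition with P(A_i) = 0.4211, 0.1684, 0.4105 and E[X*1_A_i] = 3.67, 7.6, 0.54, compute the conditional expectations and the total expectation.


For each cell A_i: E[X|A_i] = E[X*1_A_i] / P(A_i)
Step 1: E[X|A_1] = 3.67 / 0.4211 = 8.71527
Step 2: E[X|A_2] = 7.6 / 0.1684 = 45.130641
Step 3: E[X|A_3] = 0.54 / 0.4105 = 1.315469
Verification: E[X] = sum E[X*1_A_i] = 3.67 + 7.6 + 0.54 = 11.81


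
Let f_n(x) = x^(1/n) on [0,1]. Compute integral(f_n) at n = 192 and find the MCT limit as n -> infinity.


At n = 192: f_192(x) = x^(1/192).
Step 1: integral(x^(1/192), 0, 1) = [x^(1/192+1) / (1/192+1)] from 0 to 1
     = 1 / (1/192 + 1) = 1 / ((192+1)/192) = 192/(192+1)
     = 192/193 = 0.994819
Step 2: As n -> infinity, f_n(x) = x^(1/n) -> 1 for x in (0,1], and f_n is increasing in n.
By MCT, lim_n integral(f_n) = integral(lim_n f_n) = integral(1, 0, 1) = 1.
Step 3: Verify convergence: 192/193 = 0.994819 -> 1


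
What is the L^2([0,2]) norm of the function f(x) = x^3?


Step 1: ||f||_2 = (integral_0^2 |x^3|^2 dx)^(1/2)
     = (integral_0^2 x^6 dx)^(1/2)
Step 2: integral_0^2 x^6 dx = [x^7/(7)] from 0 to 2 = 2^7/7
     = 128/7 = 18.285714
Step 3: ||f||_2 = (18.285714)^(1/2) = 4.27618


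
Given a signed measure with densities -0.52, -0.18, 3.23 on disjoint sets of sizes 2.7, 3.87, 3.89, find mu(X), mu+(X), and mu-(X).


Step 1: Compute signed measure on each set:
  Set 1: -0.52 * 2.7 = -1.404
  Set 2: -0.18 * 3.87 = -0.6966
  Set 3: 3.23 * 3.89 = 12.5647
Step 2: Total signed measure = (-1.404) + (-0.6966) + (12.5647)
     = 10.4641
Step 3: Positive part mu+(X) = sum of positive contributions = 12.5647
Step 4: Negative part mu-(X) = |sum of negative contributions| = 2.1006


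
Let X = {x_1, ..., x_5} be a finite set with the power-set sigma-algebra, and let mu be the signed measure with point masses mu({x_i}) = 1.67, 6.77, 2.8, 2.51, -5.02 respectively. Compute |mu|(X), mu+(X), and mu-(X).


Step 1: Every measurable set is a union of atoms (the cells / points), so a Hahn decomposition is
  obtained by grouping atoms by sign: P = union of atoms with mu > 0, N = union of the remaining atoms.
  Atoms in P (indices): 1, 2, 3, 4;  atoms in N (indices): 5
  Positive values: 1.67, 6.77, 2.8, 2.51
  Negative values: -5.02
Step 2: mu+(X) = mu(P) = sum of positive atom values = 13.75
Step 3: mu-(X) = -mu(N) = sum of |negative atom values| = 5.02
Step 4: |mu|(X) = mu+(X) + mu-(X) = 13.75 + 5.02 = 18.77


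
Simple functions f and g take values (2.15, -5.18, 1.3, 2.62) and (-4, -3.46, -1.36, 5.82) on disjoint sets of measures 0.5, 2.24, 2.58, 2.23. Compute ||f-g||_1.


Step 1: Compute differences f_i - g_i:
  2.15 - -4 = 6.15
  -5.18 - -3.46 = -1.72
  1.3 - -1.36 = 2.66
  2.62 - 5.82 = -3.2
Step 2: Compute |diff|^1 * measure for each set:
  |6.15|^1 * 0.5 = 6.15 * 0.5 = 3.075
  |-1.72|^1 * 2.24 = 1.72 * 2.24 = 3.8528
  |2.66|^1 * 2.58 = 2.66 * 2.58 = 6.8628
  |-3.2|^1 * 2.23 = 3.2 * 2.23 = 7.136
Step 3: Sum = 20.9266
Step 4: ||f-g||_1 = (20.9266)^(1/1) = 20.9266


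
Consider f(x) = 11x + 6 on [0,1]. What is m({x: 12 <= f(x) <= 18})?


f^(-1)([12, 18]) = {x : 12 <= 11x + 6 <= 18}
Solving: (12 - 6)/11 <= x <= (18 - 6)/11
= [0.545455, 1.090909]
Intersecting with [0,1]: [0.545455, 1]
Measure = 1 - 0.545455 = 0.454545


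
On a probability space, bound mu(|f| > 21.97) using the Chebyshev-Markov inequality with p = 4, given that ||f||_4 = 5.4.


Chebyshev/Markov inequality: mu(|f| > eps) <= (||f||_p / eps)^p
Step 1: ||f||_4 / eps = 5.4 / 21.97 = 0.24579
Step 2: Raise to power p = 4:
  (0.24579)^4 = 0.00365
Step 3: Therefore mu(|f| > 21.97) <= 0.00365


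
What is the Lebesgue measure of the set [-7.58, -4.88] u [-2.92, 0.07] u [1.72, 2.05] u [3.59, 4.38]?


For pairwise disjoint intervals, m(union) = sum of lengths.
= (-4.88 - -7.58) + (0.07 - -2.92) + (2.05 - 1.72) + (4.38 - 3.59)
= 2.7 + 2.99 + 0.33 + 0.79
= 6.81


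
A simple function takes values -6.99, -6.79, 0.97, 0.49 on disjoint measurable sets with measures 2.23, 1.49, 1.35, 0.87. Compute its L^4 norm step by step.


Step 1: Compute |f_i|^4 for each value:
  |-6.99|^4 = 2387.309372
  |-6.79|^4 = 2125.588037
  |0.97|^4 = 0.885293
  |0.49|^4 = 0.057648
Step 2: Multiply by measures and sum:
  2387.309372 * 2.23 = 5323.6999
  2125.588037 * 1.49 = 3167.126175
  0.885293 * 1.35 = 1.195145
  0.057648 * 0.87 = 0.050154
Sum = 5323.6999 + 3167.126175 + 1.195145 + 0.050154 = 8492.071373
Step 3: Take the p-th root:
||f||_4 = (8492.071373)^(1/4) = 9.599606


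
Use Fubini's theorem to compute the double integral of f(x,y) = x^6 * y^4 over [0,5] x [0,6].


By Fubini's theorem, the double integral factors as a product of single integrals:
Step 1: integral_0^5 x^6 dx = [x^7/7] from 0 to 5
     = 5^7/7 = 11160.714286
Step 2: integral_0^6 y^4 dy = [y^5/5] from 0 to 6
     = 6^5/5 = 1555.2
Step 3: Double integral = 11160.714286 * 1555.2 = 1.735714e+07


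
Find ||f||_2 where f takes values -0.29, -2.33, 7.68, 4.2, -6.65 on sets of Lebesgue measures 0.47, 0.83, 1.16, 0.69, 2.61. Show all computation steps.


Step 1: Compute |f_i|^2 for each value:
  |-0.29|^2 = 0.0841
  |-2.33|^2 = 5.4289
  |7.68|^2 = 58.9824
  |4.2|^2 = 17.64
  |-6.65|^2 = 44.2225
Step 2: Multiply by measures and sum:
  0.0841 * 0.47 = 0.039527
  5.4289 * 0.83 = 4.505987
  58.9824 * 1.16 = 68.419584
  17.64 * 0.69 = 12.1716
  44.2225 * 2.61 = 115.420725
Sum = 0.039527 + 4.505987 + 68.419584 + 12.1716 + 115.420725 = 200.557423
Step 3: Take the p-th root:
||f||_2 = (200.557423)^(1/2) = 14.16183


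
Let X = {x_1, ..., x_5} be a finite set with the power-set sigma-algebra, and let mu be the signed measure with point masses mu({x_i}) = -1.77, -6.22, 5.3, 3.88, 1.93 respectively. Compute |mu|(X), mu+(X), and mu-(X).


Step 1: Every measurable set is a union of atoms (the cells / points), so a Hahn decomposition is
  obtained by grouping atoms by sign: P = union of atoms with mu > 0, N = union of the remaining atoms.
  Atoms in P (indices): 3, 4, 5;  atoms in N (indices): 1, 2
  Positive values: 5.3, 3.88, 1.93
  Negative values: -1.77, -6.22
Step 2: mu+(X) = mu(P) = sum of positive atom values = 11.11
Step 3: mu-(X) = -mu(N) = sum of |negative atom values| = 7.99
Step 4: |mu|(X) = mu+(X) + mu-(X) = 11.11 + 7.99 = 19.1


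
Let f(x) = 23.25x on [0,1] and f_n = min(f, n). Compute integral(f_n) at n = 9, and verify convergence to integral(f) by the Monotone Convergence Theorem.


f(x) = 23.25x on [0,1]; f_n(x) = min(23.25x, n). At n = 9:
Step 1: f(x) reaches 9 at x = 9/23.25 = 0.387097
Step 2: integral(f_9) = integral(23.25x, 0, 0.387097) + integral(9, 0.387097, 1)
       = 23.25*0.387097^2/2 + 9*(1 - 0.387097)
       = 1.741935 + 5.516129
       = 7.258065
Step 3: As n -> infinity, f_n increases to f, so by MCT integral(f_n) -> integral(f) = 23.25/2 = 11.625.
Convergence: integral(f_9) = 7.258065 -> 11.625 as n -> infinity
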